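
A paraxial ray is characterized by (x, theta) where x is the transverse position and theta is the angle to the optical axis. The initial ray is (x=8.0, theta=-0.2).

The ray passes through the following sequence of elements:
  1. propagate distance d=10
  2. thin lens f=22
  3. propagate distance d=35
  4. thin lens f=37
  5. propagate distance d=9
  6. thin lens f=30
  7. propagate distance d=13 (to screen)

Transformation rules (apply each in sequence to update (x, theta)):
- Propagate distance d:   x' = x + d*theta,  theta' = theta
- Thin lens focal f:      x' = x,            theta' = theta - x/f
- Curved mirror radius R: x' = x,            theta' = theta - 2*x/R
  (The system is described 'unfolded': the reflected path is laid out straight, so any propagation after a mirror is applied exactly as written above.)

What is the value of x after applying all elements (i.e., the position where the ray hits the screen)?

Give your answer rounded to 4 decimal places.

Answer: -9.3734

Derivation:
Initial: x=8.0000 theta=-0.2000
After 1 (propagate distance d=10): x=6.0000 theta=-0.2000
After 2 (thin lens f=22): x=6.0000 theta=-26/55 (≈-0.4727)
After 3 (propagate distance d=35): x=-116/11 (≈-10.5455) theta=-26/55 (≈-0.4727)
After 4 (thin lens f=37): x=-116/11 (≈-10.5455) theta=-382/2035 (≈-0.1877)
After 5 (propagate distance d=9): x=-24898/2035 (≈-12.2349) theta=-382/2035 (≈-0.1877)
After 6 (thin lens f=30): x=-24898/2035 (≈-12.2349) theta=6719/30525 (≈0.2201)
After 7 (propagate distance d=13 (to screen)): x=-286123/30525 (≈-9.3734) theta=6719/30525 (≈0.2201)
Rounded to 4 decimal places: x = -9.3734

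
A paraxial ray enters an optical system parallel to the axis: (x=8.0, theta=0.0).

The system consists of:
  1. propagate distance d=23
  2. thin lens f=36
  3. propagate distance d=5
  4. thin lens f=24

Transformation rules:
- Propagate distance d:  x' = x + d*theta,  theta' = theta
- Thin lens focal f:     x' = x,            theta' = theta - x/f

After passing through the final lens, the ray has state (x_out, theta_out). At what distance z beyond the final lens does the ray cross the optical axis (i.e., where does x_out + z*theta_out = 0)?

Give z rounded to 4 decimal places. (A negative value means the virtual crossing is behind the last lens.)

Initial: x=8.0000 theta=0.0000
After 1 (propagate distance d=23): x=8.0000 theta=0.0000
After 2 (thin lens f=36): x=8.0000 theta=-2/9 (≈-0.2222)
After 3 (propagate distance d=5): x=62/9 (≈6.8889) theta=-2/9 (≈-0.2222)
After 4 (thin lens f=24): x=62/9 (≈6.8889) theta=-55/108 (≈-0.5093)
z_focus = -x_out/theta_out = -(62/9)/(-55/108) = 744/55 ≈ 13.5273
Rounded to 4 decimal places: z = 13.5273

Answer: 13.5273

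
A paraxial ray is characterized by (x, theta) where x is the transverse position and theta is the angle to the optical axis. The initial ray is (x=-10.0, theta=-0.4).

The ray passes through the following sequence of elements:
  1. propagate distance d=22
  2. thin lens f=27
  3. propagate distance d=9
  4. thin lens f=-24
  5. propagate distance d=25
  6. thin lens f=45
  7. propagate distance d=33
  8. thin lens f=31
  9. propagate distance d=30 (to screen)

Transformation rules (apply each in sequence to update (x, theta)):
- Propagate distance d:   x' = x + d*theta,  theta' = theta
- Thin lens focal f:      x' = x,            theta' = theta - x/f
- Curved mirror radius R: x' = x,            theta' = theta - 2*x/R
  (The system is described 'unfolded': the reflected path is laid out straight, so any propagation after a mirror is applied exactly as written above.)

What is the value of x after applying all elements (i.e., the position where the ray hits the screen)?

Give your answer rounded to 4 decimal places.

Answer: 5.1234

Derivation:
Initial: x=-10.0000 theta=-0.4000
After 1 (propagate distance d=22): x=-18.8000 theta=-0.4000
After 2 (thin lens f=27): x=-18.8000 theta=8/27 (≈0.2963)
After 3 (propagate distance d=9): x=-242/15 (≈-16.1333) theta=8/27 (≈0.2963)
After 4 (thin lens f=-24): x=-242/15 (≈-16.1333) theta=-203/540 (≈-0.3759)
After 5 (propagate distance d=25): x=-13787/540 (≈-25.5315) theta=-203/540 (≈-0.3759)
After 6 (thin lens f=45): x=-13787/540 (≈-25.5315) theta=1163/6075 (≈0.1914)
After 7 (propagate distance d=33): x=-155633/8100 (≈-19.2140) theta=1163/6075 (≈0.1914)
After 8 (thin lens f=31): x=-155633/8100 (≈-19.2140) theta=611111/753300 (≈0.8112)
After 9 (propagate distance d=30 (to screen)): x=142943/27900 (≈5.1234) theta=611111/753300 (≈0.8112)
Rounded to 4 decimal places: x = 5.1234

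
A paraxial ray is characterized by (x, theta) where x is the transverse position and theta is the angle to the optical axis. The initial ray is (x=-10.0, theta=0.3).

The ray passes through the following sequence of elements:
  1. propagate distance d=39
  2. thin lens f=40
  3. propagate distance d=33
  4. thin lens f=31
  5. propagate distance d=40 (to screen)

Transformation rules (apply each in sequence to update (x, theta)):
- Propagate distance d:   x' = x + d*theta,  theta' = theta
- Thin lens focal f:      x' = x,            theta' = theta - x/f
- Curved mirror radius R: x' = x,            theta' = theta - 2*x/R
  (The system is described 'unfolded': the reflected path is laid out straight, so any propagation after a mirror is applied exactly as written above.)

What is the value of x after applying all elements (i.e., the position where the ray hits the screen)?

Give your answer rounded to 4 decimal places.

Initial: x=-10.0000 theta=0.3000
After 1 (propagate distance d=39): x=1.7000 theta=0.3000
After 2 (thin lens f=40): x=1.7000 theta=0.2575
After 3 (propagate distance d=33): x=10.1975 theta=0.2575
After 4 (thin lens f=31): x=10.1975 theta=-443/6200 (≈-0.0715)
After 5 (propagate distance d=40 (to screen)): x=91009/12400 (≈7.3394) theta=-443/6200 (≈-0.0715)
Rounded to 4 decimal places: x = 7.3394

Answer: 7.3394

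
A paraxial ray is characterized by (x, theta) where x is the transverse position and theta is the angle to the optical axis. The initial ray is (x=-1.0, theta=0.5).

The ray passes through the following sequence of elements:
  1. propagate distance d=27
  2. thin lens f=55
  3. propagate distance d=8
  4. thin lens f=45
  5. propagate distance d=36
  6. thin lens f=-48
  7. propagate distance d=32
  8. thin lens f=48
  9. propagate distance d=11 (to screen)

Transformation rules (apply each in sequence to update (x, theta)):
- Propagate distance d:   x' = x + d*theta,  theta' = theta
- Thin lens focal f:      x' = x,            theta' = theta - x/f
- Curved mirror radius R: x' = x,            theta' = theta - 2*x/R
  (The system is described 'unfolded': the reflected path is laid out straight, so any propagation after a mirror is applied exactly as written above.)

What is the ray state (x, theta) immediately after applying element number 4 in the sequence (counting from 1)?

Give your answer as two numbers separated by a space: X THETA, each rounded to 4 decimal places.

Initial: x=-1.0000 theta=0.5000
After 1 (propagate distance d=27): x=12.5000 theta=0.5000
After 2 (thin lens f=55): x=12.5000 theta=3/11 (≈0.2727)
After 3 (propagate distance d=8): x=323/22 (≈14.6818) theta=3/11 (≈0.2727)
After 4 (thin lens f=45): x=323/22 (≈14.6818) theta=-53/990 (≈-0.0535)
Rounded to 4 decimal places: x = 14.6818, theta = -0.0535

Answer: 14.6818 -0.0535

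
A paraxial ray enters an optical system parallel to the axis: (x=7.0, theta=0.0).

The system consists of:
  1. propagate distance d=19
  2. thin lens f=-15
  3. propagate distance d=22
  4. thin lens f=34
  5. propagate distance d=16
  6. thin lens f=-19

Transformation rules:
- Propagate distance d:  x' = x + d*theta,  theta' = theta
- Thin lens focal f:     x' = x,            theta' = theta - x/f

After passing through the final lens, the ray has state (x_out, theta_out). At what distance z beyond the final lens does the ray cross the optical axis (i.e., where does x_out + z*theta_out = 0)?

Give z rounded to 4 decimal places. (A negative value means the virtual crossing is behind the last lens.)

Initial: x=7.0000 theta=0.0000
After 1 (propagate distance d=19): x=7.0000 theta=0.0000
After 2 (thin lens f=-15): x=7.0000 theta=7/15 (≈0.4667)
After 3 (propagate distance d=22): x=259/15 (≈17.2667) theta=7/15 (≈0.4667)
After 4 (thin lens f=34): x=259/15 (≈17.2667) theta=-7/170 (≈-0.0412)
After 5 (propagate distance d=16): x=847/51 (≈16.6078) theta=-7/170 (≈-0.0412)
After 6 (thin lens f=-19): x=847/51 (≈16.6078) theta=8071/9690 (≈0.8329)
z_focus = -x_out/theta_out = -(847/51)/(8071/9690) = -22990/1153 ≈ -19.9393
Rounded to 4 decimal places: z = -19.9393

Answer: -19.9393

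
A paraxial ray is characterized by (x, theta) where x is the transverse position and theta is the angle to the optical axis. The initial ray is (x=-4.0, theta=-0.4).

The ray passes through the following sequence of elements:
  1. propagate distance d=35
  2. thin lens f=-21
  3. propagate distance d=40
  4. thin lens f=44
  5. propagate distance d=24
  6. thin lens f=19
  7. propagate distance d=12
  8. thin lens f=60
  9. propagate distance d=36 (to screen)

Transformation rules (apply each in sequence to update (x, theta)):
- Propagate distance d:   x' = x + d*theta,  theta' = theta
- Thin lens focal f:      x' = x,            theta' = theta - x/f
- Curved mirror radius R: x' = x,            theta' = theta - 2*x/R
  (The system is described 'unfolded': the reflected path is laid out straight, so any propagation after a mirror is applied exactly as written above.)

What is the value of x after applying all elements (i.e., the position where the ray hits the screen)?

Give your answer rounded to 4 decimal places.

Initial: x=-4.0000 theta=-0.4000
After 1 (propagate distance d=35): x=-18.0000 theta=-0.4000
After 2 (thin lens f=-21): x=-18.0000 theta=-44/35 (≈-1.2571)
After 3 (propagate distance d=40): x=-478/7 (≈-68.2857) theta=-44/35 (≈-1.2571)
After 4 (thin lens f=44): x=-478/7 (≈-68.2857) theta=227/770 (≈0.2948)
After 5 (propagate distance d=24): x=-23566/385 (≈-61.2104) theta=227/770 (≈0.2948)
After 6 (thin lens f=19): x=-23566/385 (≈-61.2104) theta=10289/2926 (≈3.5164)
After 7 (propagate distance d=12): x=-12644/665 (≈-19.0135) theta=10289/2926 (≈3.5164)
After 8 (thin lens f=60): x=-12644/665 (≈-19.0135) theta=841217/219450 (≈3.8333)
After 9 (propagate distance d=36 (to screen)): x=4351882/36575 (≈118.9852) theta=841217/219450 (≈3.8333)
Rounded to 4 decimal places: x = 118.9852

Answer: 118.9852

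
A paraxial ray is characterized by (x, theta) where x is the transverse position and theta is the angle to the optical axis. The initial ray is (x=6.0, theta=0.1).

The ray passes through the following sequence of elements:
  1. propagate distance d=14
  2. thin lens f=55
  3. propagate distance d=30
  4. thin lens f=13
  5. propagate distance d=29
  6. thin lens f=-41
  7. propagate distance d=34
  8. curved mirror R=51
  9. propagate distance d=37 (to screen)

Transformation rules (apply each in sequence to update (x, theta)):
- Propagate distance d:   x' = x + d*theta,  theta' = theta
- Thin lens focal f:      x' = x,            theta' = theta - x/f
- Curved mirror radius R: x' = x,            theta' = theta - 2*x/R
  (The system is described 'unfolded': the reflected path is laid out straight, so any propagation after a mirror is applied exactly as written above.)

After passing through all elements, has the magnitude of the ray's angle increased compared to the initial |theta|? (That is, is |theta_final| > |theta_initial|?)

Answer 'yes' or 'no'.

Answer: yes

Derivation:
Initial: x=6.0000 theta=0.1000
After 1 (propagate distance d=14): x=7.4000 theta=0.1000
After 2 (thin lens f=55): x=7.4000 theta=-19/550 (≈-0.0345)
After 3 (propagate distance d=30): x=70/11 (≈6.3636) theta=-19/550 (≈-0.0345)
After 4 (thin lens f=13): x=70/11 (≈6.3636) theta=-3747/7150 (≈-0.5241)
After 5 (propagate distance d=29): x=-63163/7150 (≈-8.8340) theta=-3747/7150 (≈-0.5241)
After 6 (thin lens f=-41): x=-63163/7150 (≈-8.8340) theta=-21679/29315 (≈-0.7395)
After 7 (propagate distance d=34): x=-9960543/293150 (≈-33.9776) theta=-21679/29315 (≈-0.7395)
After 8 (curved mirror R=51): x=-9960543/293150 (≈-33.9776) theta=1477466/2491775 (≈0.5929)
After 9 (propagate distance d=37 (to screen)): x=-59996747/4983550 (≈-12.0390) theta=1477466/2491775 (≈0.5929)
|theta_initial|=0.1000 |theta_final|=1477466/2491775 (≈0.5929) -> increased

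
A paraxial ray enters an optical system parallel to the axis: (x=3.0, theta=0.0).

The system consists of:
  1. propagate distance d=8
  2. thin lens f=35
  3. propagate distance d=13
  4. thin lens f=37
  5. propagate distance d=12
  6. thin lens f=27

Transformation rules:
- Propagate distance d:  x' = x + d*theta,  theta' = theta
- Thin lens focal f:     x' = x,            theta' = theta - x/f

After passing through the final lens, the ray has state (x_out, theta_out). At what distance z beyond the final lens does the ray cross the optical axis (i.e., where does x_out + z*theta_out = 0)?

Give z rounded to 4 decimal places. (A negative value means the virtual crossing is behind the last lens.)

Answer: 1.6845

Derivation:
Initial: x=3.0000 theta=0.0000
After 1 (propagate distance d=8): x=3.0000 theta=0.0000
After 2 (thin lens f=35): x=3.0000 theta=-3/35 (≈-0.0857)
After 3 (propagate distance d=13): x=66/35 (≈1.8857) theta=-3/35 (≈-0.0857)
After 4 (thin lens f=37): x=66/35 (≈1.8857) theta=-177/1295 (≈-0.1367)
After 5 (propagate distance d=12): x=318/1295 (≈0.2456) theta=-177/1295 (≈-0.1367)
After 6 (thin lens f=27): x=318/1295 (≈0.2456) theta=-1699/11655 (≈-0.1458)
z_focus = -x_out/theta_out = -(318/1295)/(-1699/11655) = 2862/1699 ≈ 1.6845
Rounded to 4 decimal places: z = 1.6845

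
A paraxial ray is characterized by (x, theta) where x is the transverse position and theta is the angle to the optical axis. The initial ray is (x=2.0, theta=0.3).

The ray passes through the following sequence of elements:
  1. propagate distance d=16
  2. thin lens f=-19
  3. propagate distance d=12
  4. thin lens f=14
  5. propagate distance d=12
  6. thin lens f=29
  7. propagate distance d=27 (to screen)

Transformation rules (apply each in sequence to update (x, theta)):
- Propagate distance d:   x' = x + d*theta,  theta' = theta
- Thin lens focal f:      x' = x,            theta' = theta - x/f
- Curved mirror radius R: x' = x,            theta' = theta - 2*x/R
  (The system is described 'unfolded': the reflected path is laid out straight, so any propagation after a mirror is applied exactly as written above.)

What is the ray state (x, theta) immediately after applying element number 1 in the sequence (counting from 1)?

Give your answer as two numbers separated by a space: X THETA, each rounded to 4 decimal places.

Initial: x=2.0000 theta=0.3000
After 1 (propagate distance d=16): x=6.8000 theta=0.3000
Rounded to 4 decimal places: x = 6.8000, theta = 0.3000

Answer: 6.8000 0.3000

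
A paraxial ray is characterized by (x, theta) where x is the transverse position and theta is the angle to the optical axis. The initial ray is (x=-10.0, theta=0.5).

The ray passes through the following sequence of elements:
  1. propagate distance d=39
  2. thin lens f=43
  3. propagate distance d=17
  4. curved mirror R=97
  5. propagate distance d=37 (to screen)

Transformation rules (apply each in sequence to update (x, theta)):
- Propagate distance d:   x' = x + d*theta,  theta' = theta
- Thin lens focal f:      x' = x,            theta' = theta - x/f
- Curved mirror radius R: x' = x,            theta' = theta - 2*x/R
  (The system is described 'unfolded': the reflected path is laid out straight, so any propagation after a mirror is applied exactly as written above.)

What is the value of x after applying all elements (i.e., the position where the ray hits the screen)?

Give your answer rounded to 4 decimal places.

Answer: 13.7031

Derivation:
Initial: x=-10.0000 theta=0.5000
After 1 (propagate distance d=39): x=9.5000 theta=0.5000
After 2 (thin lens f=43): x=9.5000 theta=12/43 (≈0.2791)
After 3 (propagate distance d=17): x=1225/86 (≈14.2442) theta=12/43 (≈0.2791)
After 4 (curved mirror R=97): x=1225/86 (≈14.2442) theta=-61/4171 (≈-0.0146)
After 5 (propagate distance d=37 (to screen)): x=114311/8342 (≈13.7031) theta=-61/4171 (≈-0.0146)
Rounded to 4 decimal places: x = 13.7031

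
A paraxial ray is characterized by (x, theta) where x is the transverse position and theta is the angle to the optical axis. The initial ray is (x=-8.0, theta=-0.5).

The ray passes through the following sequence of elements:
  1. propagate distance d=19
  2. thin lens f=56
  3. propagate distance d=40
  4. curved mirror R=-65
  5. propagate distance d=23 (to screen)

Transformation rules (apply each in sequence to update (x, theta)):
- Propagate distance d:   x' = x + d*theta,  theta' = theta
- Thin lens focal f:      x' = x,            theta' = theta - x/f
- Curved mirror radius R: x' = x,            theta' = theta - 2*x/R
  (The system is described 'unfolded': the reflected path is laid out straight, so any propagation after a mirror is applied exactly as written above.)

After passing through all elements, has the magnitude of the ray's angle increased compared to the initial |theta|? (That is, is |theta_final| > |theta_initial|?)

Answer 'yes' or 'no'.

Initial: x=-8.0000 theta=-0.5000
After 1 (propagate distance d=19): x=-17.5000 theta=-0.5000
After 2 (thin lens f=56): x=-17.5000 theta=-0.1875
After 3 (propagate distance d=40): x=-25.0000 theta=-0.1875
After 4 (curved mirror R=-65): x=-25.0000 theta=-199/208 (≈-0.9567)
After 5 (propagate distance d=23 (to screen)): x=-9777/208 (≈-47.0048) theta=-199/208 (≈-0.9567)
|theta_initial|=0.5000 |theta_final|=199/208 (≈0.9567) -> increased

Answer: yes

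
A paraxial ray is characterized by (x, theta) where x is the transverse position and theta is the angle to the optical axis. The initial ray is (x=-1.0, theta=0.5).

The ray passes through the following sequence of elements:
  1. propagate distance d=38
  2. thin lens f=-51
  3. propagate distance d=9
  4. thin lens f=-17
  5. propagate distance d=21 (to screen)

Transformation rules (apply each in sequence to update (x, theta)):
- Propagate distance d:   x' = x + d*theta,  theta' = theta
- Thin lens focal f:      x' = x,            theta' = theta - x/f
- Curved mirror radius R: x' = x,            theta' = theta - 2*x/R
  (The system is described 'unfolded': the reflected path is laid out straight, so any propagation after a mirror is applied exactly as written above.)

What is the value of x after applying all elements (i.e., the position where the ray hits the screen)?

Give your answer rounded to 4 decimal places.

Initial: x=-1.0000 theta=0.5000
After 1 (propagate distance d=38): x=18.0000 theta=0.5000
After 2 (thin lens f=-51): x=18.0000 theta=29/34 (≈0.8529)
After 3 (propagate distance d=9): x=873/34 (≈25.6765) theta=29/34 (≈0.8529)
After 4 (thin lens f=-17): x=873/34 (≈25.6765) theta=683/289 (≈2.3633)
After 5 (propagate distance d=21 (to screen)): x=43527/578 (≈75.3062) theta=683/289 (≈2.3633)
Rounded to 4 decimal places: x = 75.3062

Answer: 75.3062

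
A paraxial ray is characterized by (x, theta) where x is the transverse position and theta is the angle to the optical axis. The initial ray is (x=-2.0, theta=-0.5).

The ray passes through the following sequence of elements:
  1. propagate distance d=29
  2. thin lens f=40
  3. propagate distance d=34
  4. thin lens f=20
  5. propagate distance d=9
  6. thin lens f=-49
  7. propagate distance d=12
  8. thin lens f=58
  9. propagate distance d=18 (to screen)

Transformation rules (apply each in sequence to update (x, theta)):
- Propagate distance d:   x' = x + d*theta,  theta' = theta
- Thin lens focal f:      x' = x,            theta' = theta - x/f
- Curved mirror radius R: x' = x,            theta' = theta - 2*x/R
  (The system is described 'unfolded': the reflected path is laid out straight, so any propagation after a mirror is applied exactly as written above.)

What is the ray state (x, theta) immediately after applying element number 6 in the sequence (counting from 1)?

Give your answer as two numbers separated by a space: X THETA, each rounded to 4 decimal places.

Initial: x=-2.0000 theta=-0.5000
After 1 (propagate distance d=29): x=-16.5000 theta=-0.5000
After 2 (thin lens f=40): x=-16.5000 theta=-0.0875
After 3 (propagate distance d=34): x=-19.4750 theta=-0.0875
After 4 (thin lens f=20): x=-19.4750 theta=709/800 (≈0.8863)
After 5 (propagate distance d=9): x=-9199/800 (≈-11.4988) theta=709/800 (≈0.8863)
After 6 (thin lens f=-49): x=-9199/800 (≈-11.4988) theta=12771/19600 (≈0.6516)
Rounded to 4 decimal places: x = -11.4988, theta = 0.6516

Answer: -11.4988 0.6516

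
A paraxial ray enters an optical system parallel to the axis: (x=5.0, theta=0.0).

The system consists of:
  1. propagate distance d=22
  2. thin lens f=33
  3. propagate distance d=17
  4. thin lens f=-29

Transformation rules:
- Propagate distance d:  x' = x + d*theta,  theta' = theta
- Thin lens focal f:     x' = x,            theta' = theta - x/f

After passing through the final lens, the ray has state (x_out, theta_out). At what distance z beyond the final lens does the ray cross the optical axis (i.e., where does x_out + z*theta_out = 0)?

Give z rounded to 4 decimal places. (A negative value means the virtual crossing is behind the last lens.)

Initial: x=5.0000 theta=0.0000
After 1 (propagate distance d=22): x=5.0000 theta=0.0000
After 2 (thin lens f=33): x=5.0000 theta=-5/33 (≈-0.1515)
After 3 (propagate distance d=17): x=80/33 (≈2.4242) theta=-5/33 (≈-0.1515)
After 4 (thin lens f=-29): x=80/33 (≈2.4242) theta=-65/957 (≈-0.0679)
z_focus = -x_out/theta_out = -(80/33)/(-65/957) = 464/13 ≈ 35.6923
Rounded to 4 decimal places: z = 35.6923

Answer: 35.6923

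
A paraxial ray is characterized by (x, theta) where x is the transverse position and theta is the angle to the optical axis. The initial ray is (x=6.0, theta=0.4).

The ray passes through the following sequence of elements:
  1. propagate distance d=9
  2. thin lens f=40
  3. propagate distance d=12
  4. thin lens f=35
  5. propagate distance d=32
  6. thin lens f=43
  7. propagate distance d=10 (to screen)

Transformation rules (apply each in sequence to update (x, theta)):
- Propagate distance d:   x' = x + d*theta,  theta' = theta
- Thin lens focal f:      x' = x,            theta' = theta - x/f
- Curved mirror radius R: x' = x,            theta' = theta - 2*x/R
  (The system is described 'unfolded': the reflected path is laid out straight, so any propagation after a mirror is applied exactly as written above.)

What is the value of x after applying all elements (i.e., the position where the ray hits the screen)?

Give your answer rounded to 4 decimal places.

Answer: 2.9957

Derivation:
Initial: x=6.0000 theta=0.4000
After 1 (propagate distance d=9): x=9.6000 theta=0.4000
After 2 (thin lens f=40): x=9.6000 theta=0.1600
After 3 (propagate distance d=12): x=11.5200 theta=0.1600
After 4 (thin lens f=35): x=11.5200 theta=-148/875 (≈-0.1691)
After 5 (propagate distance d=32): x=5344/875 (≈6.1074) theta=-148/875 (≈-0.1691)
After 6 (thin lens f=43): x=5344/875 (≈6.1074) theta=-11708/37625 (≈-0.3112)
After 7 (propagate distance d=10 (to screen)): x=112712/37625 (≈2.9957) theta=-11708/37625 (≈-0.3112)
Rounded to 4 decimal places: x = 2.9957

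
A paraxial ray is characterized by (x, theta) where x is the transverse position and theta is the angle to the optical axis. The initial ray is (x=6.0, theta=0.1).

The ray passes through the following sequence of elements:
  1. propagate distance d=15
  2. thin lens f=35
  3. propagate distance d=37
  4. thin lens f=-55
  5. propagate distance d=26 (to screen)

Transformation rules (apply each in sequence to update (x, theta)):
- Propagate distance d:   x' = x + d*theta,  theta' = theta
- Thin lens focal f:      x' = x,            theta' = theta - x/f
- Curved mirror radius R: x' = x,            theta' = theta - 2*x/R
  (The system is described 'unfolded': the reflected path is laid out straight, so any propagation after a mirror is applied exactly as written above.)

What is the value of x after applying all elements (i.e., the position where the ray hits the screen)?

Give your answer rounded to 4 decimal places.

Initial: x=6.0000 theta=0.1000
After 1 (propagate distance d=15): x=7.5000 theta=0.1000
After 2 (thin lens f=35): x=7.5000 theta=-4/35 (≈-0.1143)
After 3 (propagate distance d=37): x=229/70 (≈3.2714) theta=-4/35 (≈-0.1143)
After 4 (thin lens f=-55): x=229/70 (≈3.2714) theta=-211/3850 (≈-0.0548)
After 5 (propagate distance d=26 (to screen)): x=7109/3850 (≈1.8465) theta=-211/3850 (≈-0.0548)
Rounded to 4 decimal places: x = 1.8465

Answer: 1.8465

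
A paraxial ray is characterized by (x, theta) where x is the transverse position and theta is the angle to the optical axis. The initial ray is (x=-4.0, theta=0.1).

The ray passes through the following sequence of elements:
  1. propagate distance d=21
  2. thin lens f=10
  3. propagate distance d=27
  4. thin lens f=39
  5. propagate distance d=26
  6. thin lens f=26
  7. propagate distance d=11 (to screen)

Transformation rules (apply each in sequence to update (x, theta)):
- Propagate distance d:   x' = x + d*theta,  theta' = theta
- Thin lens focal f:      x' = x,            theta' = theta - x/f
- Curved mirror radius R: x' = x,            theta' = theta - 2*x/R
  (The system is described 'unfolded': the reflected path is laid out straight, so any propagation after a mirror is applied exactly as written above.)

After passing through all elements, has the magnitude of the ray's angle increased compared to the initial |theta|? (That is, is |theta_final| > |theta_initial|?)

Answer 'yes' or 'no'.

Answer: yes

Derivation:
Initial: x=-4.0000 theta=0.1000
After 1 (propagate distance d=21): x=-1.9000 theta=0.1000
After 2 (thin lens f=10): x=-1.9000 theta=0.2900
After 3 (propagate distance d=27): x=5.9300 theta=0.2900
After 4 (thin lens f=39): x=5.9300 theta=269/1950 (≈0.1379)
After 5 (propagate distance d=26): x=571/60 (≈9.5167) theta=269/1950 (≈0.1379)
After 6 (thin lens f=26): x=571/60 (≈9.5167) theta=-593/2600 (≈-0.2281)
After 7 (propagate distance d=11 (to screen)): x=54661/7800 (≈7.0078) theta=-593/2600 (≈-0.2281)
|theta_initial|=0.1000 |theta_final|=593/2600 (≈0.2281) -> increased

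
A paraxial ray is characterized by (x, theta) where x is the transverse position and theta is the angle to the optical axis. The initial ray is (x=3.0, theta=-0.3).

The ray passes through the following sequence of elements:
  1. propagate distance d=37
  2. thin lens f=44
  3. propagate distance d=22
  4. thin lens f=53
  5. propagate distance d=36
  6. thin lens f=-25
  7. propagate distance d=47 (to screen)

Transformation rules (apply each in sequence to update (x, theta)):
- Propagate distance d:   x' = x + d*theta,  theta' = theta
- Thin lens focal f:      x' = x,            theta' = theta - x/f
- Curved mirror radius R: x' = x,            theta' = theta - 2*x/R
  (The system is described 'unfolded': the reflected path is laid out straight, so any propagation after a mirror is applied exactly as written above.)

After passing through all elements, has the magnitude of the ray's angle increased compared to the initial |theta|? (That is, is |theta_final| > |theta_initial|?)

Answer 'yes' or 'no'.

Answer: no

Derivation:
Initial: x=3.0000 theta=-0.3000
After 1 (propagate distance d=37): x=-8.1000 theta=-0.3000
After 2 (thin lens f=44): x=-8.1000 theta=-51/440 (≈-0.1159)
After 3 (propagate distance d=22): x=-10.6500 theta=-51/440 (≈-0.1159)
After 4 (thin lens f=53): x=-10.6500 theta=1983/23320 (≈0.0850)
After 5 (propagate distance d=36): x=-17697/2332 (≈-7.5888) theta=1983/23320 (≈0.0850)
After 6 (thin lens f=-25): x=-17697/2332 (≈-7.5888) theta=-25479/116600 (≈-0.2185)
After 7 (propagate distance d=47 (to screen)): x=-2082363/116600 (≈-17.8590) theta=-25479/116600 (≈-0.2185)
|theta_initial|=0.3000 |theta_final|=25479/116600 (≈0.2185) -> not increased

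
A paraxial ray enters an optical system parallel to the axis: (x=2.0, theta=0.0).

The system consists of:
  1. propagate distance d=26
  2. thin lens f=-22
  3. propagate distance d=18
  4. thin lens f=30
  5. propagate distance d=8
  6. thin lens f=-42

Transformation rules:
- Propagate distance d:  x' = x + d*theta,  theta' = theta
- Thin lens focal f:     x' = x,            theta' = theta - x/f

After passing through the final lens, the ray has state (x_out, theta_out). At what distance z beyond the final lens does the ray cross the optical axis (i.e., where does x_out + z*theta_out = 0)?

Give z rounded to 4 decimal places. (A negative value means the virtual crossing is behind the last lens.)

Initial: x=2.0000 theta=0.0000
After 1 (propagate distance d=26): x=2.0000 theta=0.0000
After 2 (thin lens f=-22): x=2.0000 theta=1/11 (≈0.0909)
After 3 (propagate distance d=18): x=40/11 (≈3.6364) theta=1/11 (≈0.0909)
After 4 (thin lens f=30): x=40/11 (≈3.6364) theta=-1/33 (≈-0.0303)
After 5 (propagate distance d=8): x=112/33 (≈3.3939) theta=-1/33 (≈-0.0303)
After 6 (thin lens f=-42): x=112/33 (≈3.3939) theta=5/99 (≈0.0505)
z_focus = -x_out/theta_out = -(112/33)/(5/99) = -67.2000
Rounded to 4 decimal places: z = -67.2000

Answer: -67.2000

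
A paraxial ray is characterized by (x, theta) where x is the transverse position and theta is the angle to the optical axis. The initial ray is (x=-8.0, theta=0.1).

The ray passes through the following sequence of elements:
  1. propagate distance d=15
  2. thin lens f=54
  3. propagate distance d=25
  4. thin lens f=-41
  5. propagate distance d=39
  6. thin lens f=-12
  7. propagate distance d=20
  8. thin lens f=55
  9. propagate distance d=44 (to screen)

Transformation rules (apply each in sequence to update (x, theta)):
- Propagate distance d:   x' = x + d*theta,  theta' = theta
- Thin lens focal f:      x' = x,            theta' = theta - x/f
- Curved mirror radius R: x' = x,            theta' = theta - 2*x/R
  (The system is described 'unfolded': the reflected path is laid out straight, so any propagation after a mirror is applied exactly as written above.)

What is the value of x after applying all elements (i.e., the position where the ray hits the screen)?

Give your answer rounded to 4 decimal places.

Answer: 37.3953

Derivation:
Initial: x=-8.0000 theta=0.1000
After 1 (propagate distance d=15): x=-6.5000 theta=0.1000
After 2 (thin lens f=54): x=-6.5000 theta=119/540 (≈0.2204)
After 3 (propagate distance d=25): x=-107/108 (≈-0.9907) theta=119/540 (≈0.2204)
After 4 (thin lens f=-41): x=-107/108 (≈-0.9907) theta=362/1845 (≈0.1962)
After 5 (propagate distance d=39): x=147481/22140 (≈6.6613) theta=362/1845 (≈0.1962)
After 6 (thin lens f=-12): x=147481/22140 (≈6.6613) theta=199609/265680 (≈0.7513)
After 7 (propagate distance d=20): x=360122/16605 (≈21.6876) theta=199609/265680 (≈0.7513)
After 8 (thin lens f=55): x=360122/16605 (≈21.6876) theta=5216543/14612400 (≈0.3570)
After 9 (propagate distance d=44 (to screen)): x=1379887/36900 (≈37.3953) theta=5216543/14612400 (≈0.3570)
Rounded to 4 decimal places: x = 37.3953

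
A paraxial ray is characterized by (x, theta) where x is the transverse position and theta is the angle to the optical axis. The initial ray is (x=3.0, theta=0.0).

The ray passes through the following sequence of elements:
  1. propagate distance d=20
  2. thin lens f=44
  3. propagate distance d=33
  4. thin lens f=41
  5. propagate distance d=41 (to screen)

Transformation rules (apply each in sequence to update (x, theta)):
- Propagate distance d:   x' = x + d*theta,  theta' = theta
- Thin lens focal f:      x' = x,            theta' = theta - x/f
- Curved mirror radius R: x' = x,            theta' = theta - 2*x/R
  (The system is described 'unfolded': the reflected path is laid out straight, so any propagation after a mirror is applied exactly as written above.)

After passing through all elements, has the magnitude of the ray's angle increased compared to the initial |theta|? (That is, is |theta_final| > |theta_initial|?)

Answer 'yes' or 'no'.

Initial: x=3.0000 theta=0.0000
After 1 (propagate distance d=20): x=3.0000 theta=0.0000
After 2 (thin lens f=44): x=3.0000 theta=-3/44 (≈-0.0682)
After 3 (propagate distance d=33): x=0.7500 theta=-3/44 (≈-0.0682)
After 4 (thin lens f=41): x=0.7500 theta=-39/451 (≈-0.0865)
After 5 (propagate distance d=41 (to screen)): x=-123/44 (≈-2.7955) theta=-39/451 (≈-0.0865)
|theta_initial|=0.0000 |theta_final|=39/451 (≈0.0865) -> increased

Answer: yes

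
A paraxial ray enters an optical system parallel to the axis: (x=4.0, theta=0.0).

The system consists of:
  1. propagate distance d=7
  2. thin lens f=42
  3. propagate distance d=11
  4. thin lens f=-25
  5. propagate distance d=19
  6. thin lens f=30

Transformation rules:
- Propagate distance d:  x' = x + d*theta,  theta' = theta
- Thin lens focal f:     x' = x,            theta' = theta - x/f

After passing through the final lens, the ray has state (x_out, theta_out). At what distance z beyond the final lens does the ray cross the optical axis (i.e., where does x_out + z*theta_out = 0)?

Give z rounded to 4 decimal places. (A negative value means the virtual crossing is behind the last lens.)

Initial: x=4.0000 theta=0.0000
After 1 (propagate distance d=7): x=4.0000 theta=0.0000
After 2 (thin lens f=42): x=4.0000 theta=-2/21 (≈-0.0952)
After 3 (propagate distance d=11): x=62/21 (≈2.9524) theta=-2/21 (≈-0.0952)
After 4 (thin lens f=-25): x=62/21 (≈2.9524) theta=4/175 (≈0.0229)
After 5 (propagate distance d=19): x=254/75 (≈3.3867) theta=4/175 (≈0.0229)
After 6 (thin lens f=30): x=254/75 (≈3.3867) theta=-709/7875 (≈-0.0900)
z_focus = -x_out/theta_out = -(254/75)/(-709/7875) = 26670/709 ≈ 37.6164
Rounded to 4 decimal places: z = 37.6164

Answer: 37.6164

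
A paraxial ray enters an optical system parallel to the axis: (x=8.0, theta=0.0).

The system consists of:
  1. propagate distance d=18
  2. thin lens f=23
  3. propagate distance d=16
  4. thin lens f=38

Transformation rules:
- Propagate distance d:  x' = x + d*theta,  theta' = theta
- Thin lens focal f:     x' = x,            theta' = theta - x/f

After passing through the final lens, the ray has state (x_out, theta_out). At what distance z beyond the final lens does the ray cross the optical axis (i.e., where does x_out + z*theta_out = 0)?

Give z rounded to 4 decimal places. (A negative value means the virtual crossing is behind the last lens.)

Initial: x=8.0000 theta=0.0000
After 1 (propagate distance d=18): x=8.0000 theta=0.0000
After 2 (thin lens f=23): x=8.0000 theta=-8/23 (≈-0.3478)
After 3 (propagate distance d=16): x=56/23 (≈2.4348) theta=-8/23 (≈-0.3478)
After 4 (thin lens f=38): x=56/23 (≈2.4348) theta=-180/437 (≈-0.4119)
z_focus = -x_out/theta_out = -(56/23)/(-180/437) = 266/45 ≈ 5.9111
Rounded to 4 decimal places: z = 5.9111

Answer: 5.9111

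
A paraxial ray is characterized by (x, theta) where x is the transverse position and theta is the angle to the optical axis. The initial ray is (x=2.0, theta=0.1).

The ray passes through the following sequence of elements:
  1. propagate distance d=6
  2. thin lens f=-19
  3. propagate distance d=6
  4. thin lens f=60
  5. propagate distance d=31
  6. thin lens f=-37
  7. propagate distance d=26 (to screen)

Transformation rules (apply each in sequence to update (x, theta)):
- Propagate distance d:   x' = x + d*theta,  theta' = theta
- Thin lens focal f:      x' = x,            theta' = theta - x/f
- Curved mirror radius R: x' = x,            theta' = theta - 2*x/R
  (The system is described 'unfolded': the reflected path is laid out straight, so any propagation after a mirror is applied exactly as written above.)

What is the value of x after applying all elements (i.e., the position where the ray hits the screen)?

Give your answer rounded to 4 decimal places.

Initial: x=2.0000 theta=0.1000
After 1 (propagate distance d=6): x=2.6000 theta=0.1000
After 2 (thin lens f=-19): x=2.6000 theta=9/38 (≈0.2368)
After 3 (propagate distance d=6): x=382/95 (≈4.0211) theta=9/38 (≈0.2368)
After 4 (thin lens f=60): x=382/95 (≈4.0211) theta=242/1425 (≈0.1698)
After 5 (propagate distance d=31): x=13232/1425 (≈9.2856) theta=242/1425 (≈0.1698)
After 6 (thin lens f=-37): x=13232/1425 (≈9.2856) theta=22186/52725 (≈0.4208)
After 7 (propagate distance d=26 (to screen)): x=213284/10545 (≈20.2261) theta=22186/52725 (≈0.4208)
Rounded to 4 decimal places: x = 20.2261

Answer: 20.2261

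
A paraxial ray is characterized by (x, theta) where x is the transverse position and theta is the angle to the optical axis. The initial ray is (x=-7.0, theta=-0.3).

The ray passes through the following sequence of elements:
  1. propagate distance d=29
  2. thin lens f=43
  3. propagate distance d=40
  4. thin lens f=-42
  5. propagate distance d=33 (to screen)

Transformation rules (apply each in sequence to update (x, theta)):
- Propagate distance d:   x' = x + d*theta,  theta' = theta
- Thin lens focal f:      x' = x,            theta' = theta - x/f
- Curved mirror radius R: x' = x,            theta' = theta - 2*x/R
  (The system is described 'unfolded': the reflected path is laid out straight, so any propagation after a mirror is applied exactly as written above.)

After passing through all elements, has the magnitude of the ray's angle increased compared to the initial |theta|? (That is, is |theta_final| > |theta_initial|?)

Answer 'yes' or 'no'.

Answer: no

Derivation:
Initial: x=-7.0000 theta=-0.3000
After 1 (propagate distance d=29): x=-15.7000 theta=-0.3000
After 2 (thin lens f=43): x=-15.7000 theta=14/215 (≈0.0651)
After 3 (propagate distance d=40): x=-5631/430 (≈-13.0953) theta=14/215 (≈0.0651)
After 4 (thin lens f=-42): x=-5631/430 (≈-13.0953) theta=-297/1204 (≈-0.2467)
After 5 (propagate distance d=33 (to screen)): x=-2973/140 (≈-21.2357) theta=-297/1204 (≈-0.2467)
|theta_initial|=0.3000 |theta_final|=297/1204 (≈0.2467) -> not increased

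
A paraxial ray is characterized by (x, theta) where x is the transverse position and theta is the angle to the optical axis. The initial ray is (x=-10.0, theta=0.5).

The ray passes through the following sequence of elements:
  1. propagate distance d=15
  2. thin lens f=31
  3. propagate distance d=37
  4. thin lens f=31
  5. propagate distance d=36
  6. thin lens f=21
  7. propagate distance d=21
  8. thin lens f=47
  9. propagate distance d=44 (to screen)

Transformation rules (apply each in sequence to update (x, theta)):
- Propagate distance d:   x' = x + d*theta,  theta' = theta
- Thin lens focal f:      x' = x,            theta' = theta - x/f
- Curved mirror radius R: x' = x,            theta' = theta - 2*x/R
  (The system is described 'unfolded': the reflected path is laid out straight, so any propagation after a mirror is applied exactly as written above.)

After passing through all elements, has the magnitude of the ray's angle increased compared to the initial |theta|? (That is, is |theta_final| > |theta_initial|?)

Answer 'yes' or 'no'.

Answer: yes

Derivation:
Initial: x=-10.0000 theta=0.5000
After 1 (propagate distance d=15): x=-2.5000 theta=0.5000
After 2 (thin lens f=31): x=-2.5000 theta=18/31 (≈0.5806)
After 3 (propagate distance d=37): x=1177/62 (≈18.9839) theta=18/31 (≈0.5806)
After 4 (thin lens f=31): x=1177/62 (≈18.9839) theta=-61/1922 (≈-0.0317)
After 5 (propagate distance d=36): x=34291/1922 (≈17.8413) theta=-61/1922 (≈-0.0317)
After 6 (thin lens f=21): x=34291/1922 (≈17.8413) theta=-17786/20181 (≈-0.8813)
After 7 (propagate distance d=21): x=-1281/1922 (≈-0.6665) theta=-17786/20181 (≈-0.8813)
After 8 (thin lens f=47): x=-1281/1922 (≈-0.6665) theta=-1644983/1897014 (≈-0.8671)
After 9 (propagate distance d=44 (to screen)): x=-73643599/1897014 (≈-38.8208) theta=-1644983/1897014 (≈-0.8671)
|theta_initial|=0.5000 |theta_final|=1644983/1897014 (≈0.8671) -> increased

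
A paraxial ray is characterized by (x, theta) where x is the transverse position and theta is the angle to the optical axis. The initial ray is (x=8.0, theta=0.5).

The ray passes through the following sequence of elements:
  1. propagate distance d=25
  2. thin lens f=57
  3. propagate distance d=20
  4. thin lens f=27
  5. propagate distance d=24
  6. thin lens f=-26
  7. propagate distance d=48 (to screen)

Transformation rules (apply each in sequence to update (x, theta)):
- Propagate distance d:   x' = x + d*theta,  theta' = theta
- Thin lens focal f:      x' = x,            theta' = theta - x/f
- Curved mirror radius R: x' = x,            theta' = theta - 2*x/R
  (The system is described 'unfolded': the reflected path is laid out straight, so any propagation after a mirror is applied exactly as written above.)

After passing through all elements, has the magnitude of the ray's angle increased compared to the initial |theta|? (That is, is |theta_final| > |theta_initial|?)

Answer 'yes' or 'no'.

Answer: no

Derivation:
Initial: x=8.0000 theta=0.5000
After 1 (propagate distance d=25): x=20.5000 theta=0.5000
After 2 (thin lens f=57): x=20.5000 theta=8/57 (≈0.1404)
After 3 (propagate distance d=20): x=2657/114 (≈23.3070) theta=8/57 (≈0.1404)
After 4 (thin lens f=27): x=2657/114 (≈23.3070) theta=-2225/3078 (≈-0.7229)
After 5 (propagate distance d=24): x=6113/1026 (≈5.9581) theta=-2225/3078 (≈-0.7229)
After 6 (thin lens f=-26): x=6113/1026 (≈5.9581) theta=-39511/80028 (≈-0.4937)
After 7 (propagate distance d=48 (to screen)): x=-26291/1482 (≈-17.7402) theta=-39511/80028 (≈-0.4937)
|theta_initial|=0.5000 |theta_final|=39511/80028 (≈0.4937) -> not increased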